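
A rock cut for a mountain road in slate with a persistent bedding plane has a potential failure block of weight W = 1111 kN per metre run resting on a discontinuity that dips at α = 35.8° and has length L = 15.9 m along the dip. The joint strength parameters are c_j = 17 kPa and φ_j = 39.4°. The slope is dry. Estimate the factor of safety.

Resolving the block weight along and normal to the plane and applying the Mohr–Coulomb strength on the joint:
N' = W cosα = 1111·cos35.8° = 901.1 kN/m
Driving force T = W sinα = 1111·sin35.8° = 649.9 kN/m
Resisting force R = c_j·L + N'·tanφ_j = 17·15.9 + 901.1·tan39.4° = 270.3 + 740.2 = 1010.5 kN/m
FS = R / T = 1010.5 / 649.9 = 1.555

FS = 1.55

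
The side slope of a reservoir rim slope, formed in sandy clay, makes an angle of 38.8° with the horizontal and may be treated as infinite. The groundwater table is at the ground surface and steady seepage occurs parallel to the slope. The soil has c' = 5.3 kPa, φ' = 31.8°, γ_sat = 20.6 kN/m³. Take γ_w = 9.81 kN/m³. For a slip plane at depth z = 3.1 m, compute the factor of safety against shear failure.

With seepage parallel to the slope and the water table at the surface, the effective normal stress on the slip plane uses the buoyant unit weight γ' = γ_sat − γ_w while the driving shear stress uses γ_sat:
FS = [c' + γ' z cos²β tanφ'] / [γ_sat z sinβ cosβ]
γ' = 20.6 − 9.81 = 10.79 kN/m³
Numerator = 5.3 + 10.79·3.1·cos²38.8°·tan31.8° = 5.3 + 10.79·3.1·0.6074·0.6200 = 17.896 kPa
Denominator = 20.6·3.1·sin38.8°·cos38.8° = 20.6·3.1·0.6266·0.7793 = 31.185 kPa
FS = 17.896 / 31.185 = 0.574

FS = 0.57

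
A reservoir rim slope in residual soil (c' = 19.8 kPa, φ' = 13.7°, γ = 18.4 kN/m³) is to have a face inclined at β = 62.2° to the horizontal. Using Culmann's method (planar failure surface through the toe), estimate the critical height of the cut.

H_c = 10.96 m

Culmann's analysis gives the critical failure plane at α_cr = (β + φ')/2 = (62.2 + 13.7)/2 = 38.0°, and the critical height
H_c = (4c'/γ) · sinβ cosφ' / [1 − cos(β − φ')]
    = (4·19.8/18.4) · sin62.2°·cos13.7° / [1 − cos(48.5°)]
    = 4.304 · 0.8846·0.9715 / [1 − 0.6626]
    = 4.304 · 0.8594 / 0.3374
    = 10.96 m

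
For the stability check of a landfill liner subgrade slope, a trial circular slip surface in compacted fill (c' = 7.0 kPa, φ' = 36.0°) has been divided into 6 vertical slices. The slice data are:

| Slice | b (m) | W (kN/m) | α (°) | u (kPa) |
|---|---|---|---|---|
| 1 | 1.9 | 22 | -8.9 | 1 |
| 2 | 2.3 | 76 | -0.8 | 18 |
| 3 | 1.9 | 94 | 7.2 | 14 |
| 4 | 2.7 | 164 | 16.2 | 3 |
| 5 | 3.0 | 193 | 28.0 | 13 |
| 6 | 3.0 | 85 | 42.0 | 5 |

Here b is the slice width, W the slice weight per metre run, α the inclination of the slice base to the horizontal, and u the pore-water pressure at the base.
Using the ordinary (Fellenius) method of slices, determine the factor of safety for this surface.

Ordinary method of slices: FS = Σ[c'·Δl_i + (W_i cosα_i − u_i·Δl_i)·tanφ'] / Σ W_i sinα_i, with Δl_i = b_i / cosα_i.
Slice 1: Δl = 1.9/cos(-8.9°) = 1.923 m; N'_1 = 22·cos(-8.9°) − 1·1.923 = 19.8; c'Δl = 13.46; W sinα = -3.4
Slice 2: Δl = 2.3/cos(-0.8°) = 2.300 m; N'_2 = 76·cos(-0.8°) − 18·2.300 = 34.6; c'Δl = 16.10; W sinα = -1.1
Slice 3: Δl = 1.9/cos7.2° = 1.915 m; N'_3 = 94·cos7.2° − 14·1.915 = 66.4; c'Δl = 13.41; W sinα = 11.8
Slice 4: Δl = 2.7/cos16.2° = 2.812 m; N'_4 = 164·cos16.2° − 3·2.812 = 149.1; c'Δl = 19.68; W sinα = 45.8
Slice 5: Δl = 3.0/cos28.0° = 3.398 m; N'_5 = 193·cos28.0° − 13·3.398 = 126.2; c'Δl = 23.78; W sinα = 90.6
Slice 6: Δl = 3.0/cos42.0° = 4.037 m; N'_6 = 85·cos42.0° − 5·4.037 = 43.0; c'Δl = 28.26; W sinα = 56.9
Σc'Δl = 114.7 kN/m; ΣN' = 439.1 kN/m; ΣW sinα = 200.6 kN/m
Resisting = 114.7 + 439.1·tan36.0° = 114.7 + 319.0 = 433.7 kN/m
FS = 433.7 / 200.6 = 2.163

FS = 2.16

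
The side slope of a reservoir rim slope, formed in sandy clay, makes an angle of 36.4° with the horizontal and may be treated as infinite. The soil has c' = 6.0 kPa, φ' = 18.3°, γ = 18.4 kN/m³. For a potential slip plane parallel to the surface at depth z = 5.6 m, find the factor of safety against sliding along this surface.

For an infinite slope with a slip plane parallel to the surface (no pore pressure): FS = [c' + γz cos²β tanφ'] / [γz sinβ cosβ].
γz = 18.4·5.6 = 103.04 kN/m²
Numerator = 6.0 + 103.04·cos²36.4°·tan18.3° = 6.0 + 103.04·0.6479·0.3307 = 28.077 kPa
Denominator = 103.04·sin36.4°·cos36.4° = 103.04·0.5934·0.8049 = 49.216 kPa
FS = 28.077 / 49.216 = 0.570

FS = 0.57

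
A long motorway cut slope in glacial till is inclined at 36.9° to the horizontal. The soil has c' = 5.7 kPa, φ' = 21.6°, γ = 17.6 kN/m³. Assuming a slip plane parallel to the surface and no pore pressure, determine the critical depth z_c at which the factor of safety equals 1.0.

Setting FS = 1.00 in FS = [c' + γz cos²β tanφ'] / [γz sinβ cosβ] and solving for z:
z = c' / [γ cosβ (FS·sinβ − cosβ·tanφ')]
  = 5.7 / [17.6·cos36.9°·(1.00·sin36.9° − cos36.9°·tan21.6°)]
  = 5.7 / [17.6·0.7997·(1.00·0.6004 − 0.7997·0.3959)]
  = 5.7 / 3.9944 = 1.427 m

z_c = 1.43 m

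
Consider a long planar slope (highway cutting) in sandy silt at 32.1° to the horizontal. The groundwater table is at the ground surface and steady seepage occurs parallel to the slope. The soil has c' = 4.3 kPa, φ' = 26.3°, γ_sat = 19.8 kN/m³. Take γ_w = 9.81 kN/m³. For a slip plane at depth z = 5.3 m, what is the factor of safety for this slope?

With seepage parallel to the slope and the water table at the surface, the effective normal stress on the slip plane uses the buoyant unit weight γ' = γ_sat − γ_w while the driving shear stress uses γ_sat:
FS = [c' + γ' z cos²β tanφ'] / [γ_sat z sinβ cosβ]
γ' = 19.8 − 9.81 = 9.99 kN/m³
Numerator = 4.3 + 9.99·5.3·cos²32.1°·tan26.3° = 4.3 + 9.99·5.3·0.7176·0.4942 = 23.079 kPa
Denominator = 19.8·5.3·sin32.1°·cos32.1° = 19.8·5.3·0.5314·0.8471 = 47.240 kPa
FS = 23.079 / 47.240 = 0.489

FS = 0.49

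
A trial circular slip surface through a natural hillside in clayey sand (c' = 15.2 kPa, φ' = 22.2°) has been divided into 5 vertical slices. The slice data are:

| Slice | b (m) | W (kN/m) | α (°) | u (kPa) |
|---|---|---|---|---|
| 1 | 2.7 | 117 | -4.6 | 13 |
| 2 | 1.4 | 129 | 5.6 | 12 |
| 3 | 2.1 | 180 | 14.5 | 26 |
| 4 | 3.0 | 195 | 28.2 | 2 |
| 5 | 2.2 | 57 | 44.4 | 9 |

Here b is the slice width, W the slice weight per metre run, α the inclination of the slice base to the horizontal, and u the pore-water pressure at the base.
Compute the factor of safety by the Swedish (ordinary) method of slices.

FS = 2.18

Ordinary method of slices: FS = Σ[c'·Δl_i + (W_i cosα_i − u_i·Δl_i)·tanφ'] / Σ W_i sinα_i, with Δl_i = b_i / cosα_i.
Slice 1: Δl = 2.7/cos(-4.6°) = 2.709 m; N'_1 = 117·cos(-4.6°) − 13·2.709 = 81.4; c'Δl = 41.17; W sinα = -9.4
Slice 2: Δl = 1.4/cos5.6° = 1.407 m; N'_2 = 129·cos5.6° − 12·1.407 = 111.5; c'Δl = 21.38; W sinα = 12.6
Slice 3: Δl = 2.1/cos14.5° = 2.169 m; N'_3 = 180·cos14.5° − 26·2.169 = 117.9; c'Δl = 32.97; W sinα = 45.1
Slice 4: Δl = 3.0/cos28.2° = 3.404 m; N'_4 = 195·cos28.2° − 2·3.404 = 165.0; c'Δl = 51.74; W sinα = 92.1
Slice 5: Δl = 2.2/cos44.4° = 3.079 m; N'_5 = 57·cos44.4° − 9·3.079 = 13.0; c'Δl = 46.80; W sinα = 39.9
Σc'Δl = 194.1 kN/m; ΣN' = 488.8 kN/m; ΣW sinα = 180.3 kN/m
Resisting = 194.1 + 488.8·tan22.2° = 194.1 + 199.5 = 393.6 kN/m
FS = 393.6 / 180.3 = 2.183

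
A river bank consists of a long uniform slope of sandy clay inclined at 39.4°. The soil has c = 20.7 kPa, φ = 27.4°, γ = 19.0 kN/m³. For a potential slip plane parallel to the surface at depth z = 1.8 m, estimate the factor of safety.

FS = 1.87

For an infinite slope with a slip plane parallel to the surface (no pore pressure): FS = [c + γz cos²β tanφ] / [γz sinβ cosβ].
γz = 19.0·1.8 = 34.20 kN/m²
Numerator = 20.7 + 34.20·cos²39.4°·tan27.4° = 20.7 + 34.20·0.5971·0.5184 = 31.285 kPa
Denominator = 34.20·sin39.4°·cos39.4° = 34.20·0.6347·0.7727 = 16.774 kPa
FS = 31.285 / 16.774 = 1.865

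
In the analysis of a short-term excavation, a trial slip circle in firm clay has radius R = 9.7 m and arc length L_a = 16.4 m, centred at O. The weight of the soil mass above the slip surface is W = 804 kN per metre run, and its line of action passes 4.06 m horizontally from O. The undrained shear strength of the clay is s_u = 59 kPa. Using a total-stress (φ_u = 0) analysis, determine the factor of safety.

FS = 2.88

Taking moments about the centre O, the resisting moment is provided by the undrained shear strength acting along the arc:
M_R = s_u·L_a·R = 59·16.40·9.7 = 9385.7 kN·m/m
M_D = W·d = 804·4.06 = 3264.2 kN·m/m
FS = M_R / M_D = 9385.7 / 3264.2 = 2.875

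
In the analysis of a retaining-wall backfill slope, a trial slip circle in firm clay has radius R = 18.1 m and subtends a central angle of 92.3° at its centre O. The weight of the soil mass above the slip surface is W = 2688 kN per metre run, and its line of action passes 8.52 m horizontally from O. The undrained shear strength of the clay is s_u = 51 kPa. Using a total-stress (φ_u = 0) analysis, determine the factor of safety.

Taking moments about the centre O, the resisting moment is provided by the undrained shear strength acting along the arc:
Arc length L_a = R·θ = 18.1·(92.3°·π/180) = 18.1·1.6109 = 29.16 m
M_R = s_u·L_a·R = 51·29.16·18.1 = 26915.7 kN·m/m
M_D = W·d = 2688·8.52 = 22901.8 kN·m/m
FS = M_R / M_D = 26915.7 / 22901.8 = 1.175

FS = 1.18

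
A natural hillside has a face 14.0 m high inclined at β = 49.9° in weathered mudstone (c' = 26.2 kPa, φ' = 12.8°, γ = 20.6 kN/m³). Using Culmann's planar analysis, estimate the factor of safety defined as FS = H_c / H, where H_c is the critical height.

FS = 1.34

H_c = (4c'/γ) · sinβ cosφ' / [1 − cos(β − φ')]
    = (4·26.2/20.6) · sin49.9°·cos12.8° / [1 − cos37.1°]
    = 5.087 · 0.7459 / 0.2024 = 18.75 m
FS = H_c / H = 18.75 / 14.0 = 1.339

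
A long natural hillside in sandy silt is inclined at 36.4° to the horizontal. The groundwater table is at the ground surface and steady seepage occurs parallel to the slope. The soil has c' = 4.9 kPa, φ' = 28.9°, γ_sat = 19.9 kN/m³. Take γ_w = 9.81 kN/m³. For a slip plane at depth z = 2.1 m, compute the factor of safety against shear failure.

FS = 0.63

With seepage parallel to the slope and the water table at the surface, the effective normal stress on the slip plane uses the buoyant unit weight γ' = γ_sat − γ_w while the driving shear stress uses γ_sat:
FS = [c' + γ' z cos²β tanφ'] / [γ_sat z sinβ cosβ]
γ' = 19.9 − 9.81 = 10.09 kN/m³
Numerator = 4.9 + 10.09·2.1·cos²36.4°·tan28.9° = 4.9 + 10.09·2.1·0.6479·0.5520 = 12.478 kPa
Denominator = 19.9·2.1·sin36.4°·cos36.4° = 19.9·2.1·0.5934·0.8049 = 19.961 kPa
FS = 12.478 / 19.961 = 0.625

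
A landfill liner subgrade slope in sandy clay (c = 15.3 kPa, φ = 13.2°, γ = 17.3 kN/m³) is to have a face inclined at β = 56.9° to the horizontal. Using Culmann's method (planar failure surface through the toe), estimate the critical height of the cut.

H_c = 10.41 m

Culmann's analysis gives the critical failure plane at α_cr = (β + φ)/2 = (56.9 + 13.2)/2 = 35.0°, and the critical height
H_c = (4c/γ) · sinβ cosφ / [1 − cos(β − φ)]
    = (4·15.3/17.3) · sin56.9°·cos13.2° / [1 − cos(43.7°)]
    = 3.538 · 0.8377·0.9736 / [1 − 0.7230]
    = 3.538 · 0.8156 / 0.2770
    = 10.41 m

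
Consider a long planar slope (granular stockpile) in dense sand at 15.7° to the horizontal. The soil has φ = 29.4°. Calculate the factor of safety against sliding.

For a dry cohesionless infinite slope the factor of safety is FS = tanφ / tanβ.
FS = tan29.4° / tan15.7° = 0.5635 / 0.2811 = 2.005

FS = 2.00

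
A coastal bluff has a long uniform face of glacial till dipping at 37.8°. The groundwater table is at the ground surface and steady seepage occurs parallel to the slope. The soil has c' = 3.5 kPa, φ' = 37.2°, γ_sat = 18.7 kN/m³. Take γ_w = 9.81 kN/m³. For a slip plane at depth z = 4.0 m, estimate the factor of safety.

With seepage parallel to the slope and the water table at the surface, the effective normal stress on the slip plane uses the buoyant unit weight γ' = γ_sat − γ_w while the driving shear stress uses γ_sat:
FS = [c' + γ' z cos²β tanφ'] / [γ_sat z sinβ cosβ]
γ' = 18.7 − 9.81 = 8.89 kN/m³
Numerator = 3.5 + 8.89·4.0·cos²37.8°·tan37.2° = 3.5 + 8.89·4.0·0.6243·0.7590 = 20.352 kPa
Denominator = 18.7·4.0·sin37.8°·cos37.8° = 18.7·4.0·0.6129·0.7902 = 36.225 kPa
FS = 20.352 / 36.225 = 0.562

FS = 0.56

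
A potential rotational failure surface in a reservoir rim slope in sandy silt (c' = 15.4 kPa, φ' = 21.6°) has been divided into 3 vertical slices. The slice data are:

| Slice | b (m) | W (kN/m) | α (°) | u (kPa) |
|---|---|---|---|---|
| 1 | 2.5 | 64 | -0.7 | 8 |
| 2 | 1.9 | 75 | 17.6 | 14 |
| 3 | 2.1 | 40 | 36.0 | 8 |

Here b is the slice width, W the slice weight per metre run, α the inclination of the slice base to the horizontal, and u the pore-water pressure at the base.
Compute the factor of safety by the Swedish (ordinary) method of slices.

FS = 3.27

Ordinary method of slices: FS = Σ[c'·Δl_i + (W_i cosα_i − u_i·Δl_i)·tanφ'] / Σ W_i sinα_i, with Δl_i = b_i / cosα_i.
Slice 1: Δl = 2.5/cos(-0.7°) = 2.500 m; N'_1 = 64·cos(-0.7°) − 8·2.500 = 44.0; c'Δl = 38.50; W sinα = -0.8
Slice 2: Δl = 1.9/cos17.6° = 1.993 m; N'_2 = 75·cos17.6° − 14·1.993 = 43.6; c'Δl = 30.70; W sinα = 22.7
Slice 3: Δl = 2.1/cos36.0° = 2.596 m; N'_3 = 40·cos36.0° − 8·2.596 = 11.6; c'Δl = 39.97; W sinα = 23.5
Σc'Δl = 109.2 kN/m; ΣN' = 99.2 kN/m; ΣW sinα = 45.4 kN/m
Resisting = 109.2 + 99.2·tan21.6° = 109.2 + 39.3 = 148.4 kN/m
FS = 148.4 / 45.4 = 3.269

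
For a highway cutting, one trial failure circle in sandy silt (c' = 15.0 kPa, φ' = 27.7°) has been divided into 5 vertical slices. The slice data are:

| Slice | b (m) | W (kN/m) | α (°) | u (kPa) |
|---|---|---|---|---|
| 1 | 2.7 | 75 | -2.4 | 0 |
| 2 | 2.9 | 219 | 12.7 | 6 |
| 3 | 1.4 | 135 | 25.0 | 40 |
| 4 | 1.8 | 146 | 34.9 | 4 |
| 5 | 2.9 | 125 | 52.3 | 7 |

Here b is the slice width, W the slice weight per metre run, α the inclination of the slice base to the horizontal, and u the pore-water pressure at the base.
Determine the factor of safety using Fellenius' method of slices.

FS = 1.64

Ordinary method of slices: FS = Σ[c'·Δl_i + (W_i cosα_i − u_i·Δl_i)·tanφ'] / Σ W_i sinα_i, with Δl_i = b_i / cosα_i.
Slice 1: Δl = 2.7/cos(-2.4°) = 2.702 m; N'_1 = 75·cos(-2.4°) − 0·2.702 = 74.9; c'Δl = 40.54; W sinα = -3.1
Slice 2: Δl = 2.9/cos12.7° = 2.973 m; N'_2 = 219·cos12.7° − 6·2.973 = 195.8; c'Δl = 44.59; W sinα = 48.1
Slice 3: Δl = 1.4/cos25.0° = 1.545 m; N'_3 = 135·cos25.0° − 40·1.545 = 60.6; c'Δl = 23.17; W sinα = 57.1
Slice 4: Δl = 1.8/cos34.9° = 2.195 m; N'_4 = 146·cos34.9° − 4·2.195 = 111.0; c'Δl = 32.92; W sinα = 83.5
Slice 5: Δl = 2.9/cos52.3° = 4.742 m; N'_5 = 125·cos52.3° − 7·4.742 = 43.2; c'Δl = 71.13; W sinα = 98.9
Σc'Δl = 212.4 kN/m; ΣN' = 485.5 kN/m; ΣW sinα = 284.5 kN/m
Resisting = 212.4 + 485.5·tan27.7° = 212.4 + 254.9 = 467.3 kN/m
FS = 467.3 / 284.5 = 1.642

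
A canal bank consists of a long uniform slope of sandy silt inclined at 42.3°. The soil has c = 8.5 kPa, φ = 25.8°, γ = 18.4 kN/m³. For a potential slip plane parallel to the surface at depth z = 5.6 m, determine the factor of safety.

FS = 0.70

For an infinite slope with a slip plane parallel to the surface (no pore pressure): FS = [c + γz cos²β tanφ] / [γz sinβ cosβ].
γz = 18.4·5.6 = 103.04 kN/m²
Numerator = 8.5 + 103.04·cos²42.3°·tan25.8° = 8.5 + 103.04·0.5471·0.4834 = 35.750 kPa
Denominator = 103.04·sin42.3°·cos42.3° = 103.04·0.6730·0.7396 = 51.291 kPa
FS = 35.750 / 51.291 = 0.697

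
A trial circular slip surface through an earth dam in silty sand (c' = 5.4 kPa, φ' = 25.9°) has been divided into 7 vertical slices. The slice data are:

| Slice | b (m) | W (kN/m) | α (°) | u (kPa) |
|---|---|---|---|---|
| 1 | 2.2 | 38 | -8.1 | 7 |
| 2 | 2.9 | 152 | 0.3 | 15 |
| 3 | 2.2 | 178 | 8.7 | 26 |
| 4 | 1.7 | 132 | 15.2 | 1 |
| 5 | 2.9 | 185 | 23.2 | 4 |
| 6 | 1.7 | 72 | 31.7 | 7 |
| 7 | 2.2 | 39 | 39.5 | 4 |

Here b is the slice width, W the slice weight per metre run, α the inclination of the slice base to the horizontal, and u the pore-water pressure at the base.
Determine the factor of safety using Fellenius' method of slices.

FS = 1.99

Ordinary method of slices: FS = Σ[c'·Δl_i + (W_i cosα_i − u_i·Δl_i)·tanφ'] / Σ W_i sinα_i, with Δl_i = b_i / cosα_i.
Slice 1: Δl = 2.2/cos(-8.1°) = 2.222 m; N'_1 = 38·cos(-8.1°) − 7·2.222 = 22.1; c'Δl = 12.00; W sinα = -5.4
Slice 2: Δl = 2.9/cos0.3° = 2.900 m; N'_2 = 152·cos0.3° − 15·2.900 = 108.5; c'Δl = 15.66; W sinα = 0.8
Slice 3: Δl = 2.2/cos8.7° = 2.226 m; N'_3 = 178·cos8.7° − 26·2.226 = 118.1; c'Δl = 12.02; W sinα = 26.9
Slice 4: Δl = 1.7/cos15.2° = 1.762 m; N'_4 = 132·cos15.2° − 1·1.762 = 125.6; c'Δl = 9.51; W sinα = 34.6
Slice 5: Δl = 2.9/cos23.2° = 3.155 m; N'_5 = 185·cos23.2° − 4·3.155 = 157.4; c'Δl = 17.04; W sinα = 72.9
Slice 6: Δl = 1.7/cos31.7° = 1.998 m; N'_6 = 72·cos31.7° − 7·1.998 = 47.3; c'Δl = 10.79; W sinα = 37.8
Slice 7: Δl = 2.2/cos39.5° = 2.851 m; N'_7 = 39·cos39.5° − 4·2.851 = 18.7; c'Δl = 15.40; W sinα = 24.8
Σc'Δl = 92.4 kN/m; ΣN' = 597.6 kN/m; ΣW sinα = 192.5 kN/m
Resisting = 92.4 + 597.6·tan25.9° = 92.4 + 290.2 = 382.6 kN/m
FS = 382.6 / 192.5 = 1.988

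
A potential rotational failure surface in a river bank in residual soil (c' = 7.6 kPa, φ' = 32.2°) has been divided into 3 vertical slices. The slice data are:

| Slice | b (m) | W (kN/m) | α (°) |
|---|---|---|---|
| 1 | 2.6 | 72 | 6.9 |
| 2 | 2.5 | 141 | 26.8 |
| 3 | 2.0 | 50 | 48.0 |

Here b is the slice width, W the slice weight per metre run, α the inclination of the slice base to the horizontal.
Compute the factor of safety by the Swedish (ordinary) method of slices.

FS = 1.91

Ordinary method of slices: FS = Σ[c'·Δl_i + (W_i cosα_i)·tanφ'] / Σ W_i sinα_i, with Δl_i = b_i / cosα_i.
Slice 1: Δl = 2.6/cos6.9° = 2.619 m; N'_1 = 72·cos6.9° = 71.5; c'Δl = 19.90; W sinα = 8.6
Slice 2: Δl = 2.5/cos26.8° = 2.801 m; N'_2 = 141·cos26.8° = 125.9; c'Δl = 21.29; W sinα = 63.6
Slice 3: Δl = 2.0/cos48.0° = 2.989 m; N'_3 = 50·cos48.0° = 33.5; c'Δl = 22.72; W sinα = 37.2
Σc'Δl = 63.9 kN/m; ΣN' = 230.8 kN/m; ΣW sinα = 109.4 kN/m
Resisting = 63.9 + 230.8·tan32.2° = 63.9 + 145.3 = 209.2 kN/m
FS = 209.2 / 109.4 = 1.913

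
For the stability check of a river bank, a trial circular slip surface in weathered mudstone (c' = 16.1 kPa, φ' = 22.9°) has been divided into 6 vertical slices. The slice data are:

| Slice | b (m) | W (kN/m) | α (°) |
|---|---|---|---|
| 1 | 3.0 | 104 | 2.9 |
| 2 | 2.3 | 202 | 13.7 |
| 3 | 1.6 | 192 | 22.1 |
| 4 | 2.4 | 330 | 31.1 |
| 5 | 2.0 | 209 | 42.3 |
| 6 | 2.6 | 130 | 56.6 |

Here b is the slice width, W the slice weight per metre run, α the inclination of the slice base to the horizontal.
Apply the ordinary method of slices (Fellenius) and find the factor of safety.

FS = 1.28

Ordinary method of slices: FS = Σ[c'·Δl_i + (W_i cosα_i)·tanφ'] / Σ W_i sinα_i, with Δl_i = b_i / cosα_i.
Slice 1: Δl = 3.0/cos2.9° = 3.004 m; N'_1 = 104·cos2.9° = 103.9; c'Δl = 48.36; W sinα = 5.3
Slice 2: Δl = 2.3/cos13.7° = 2.367 m; N'_2 = 202·cos13.7° = 196.3; c'Δl = 38.11; W sinα = 47.8
Slice 3: Δl = 1.6/cos22.1° = 1.727 m; N'_3 = 192·cos22.1° = 177.9; c'Δl = 27.80; W sinα = 72.2
Slice 4: Δl = 2.4/cos31.1° = 2.803 m; N'_4 = 330·cos31.1° = 282.6; c'Δl = 45.13; W sinα = 170.5
Slice 5: Δl = 2.0/cos42.3° = 2.704 m; N'_5 = 209·cos42.3° = 154.6; c'Δl = 43.54; W sinα = 140.7
Slice 6: Δl = 2.6/cos56.6° = 4.723 m; N'_6 = 130·cos56.6° = 71.6; c'Δl = 76.04; W sinα = 108.5
Σc'Δl = 279.0 kN/m; ΣN' = 986.7 kN/m; ΣW sinα = 545.0 kN/m
Resisting = 279.0 + 986.7·tan22.9° = 279.0 + 416.8 = 695.8 kN/m
FS = 695.8 / 545.0 = 1.277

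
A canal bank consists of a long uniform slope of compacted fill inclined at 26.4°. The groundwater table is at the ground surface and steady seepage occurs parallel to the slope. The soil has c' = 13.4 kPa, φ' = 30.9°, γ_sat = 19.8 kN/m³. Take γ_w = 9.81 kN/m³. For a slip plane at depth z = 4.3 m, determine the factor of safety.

FS = 1.00

With seepage parallel to the slope and the water table at the surface, the effective normal stress on the slip plane uses the buoyant unit weight γ' = γ_sat − γ_w while the driving shear stress uses γ_sat:
FS = [c' + γ' z cos²β tanφ'] / [γ_sat z sinβ cosβ]
γ' = 19.8 − 9.81 = 9.99 kN/m³
Numerator = 13.4 + 9.99·4.3·cos²26.4°·tan30.9° = 13.4 + 9.99·4.3·0.8023·0.5985 = 34.027 kPa
Denominator = 19.8·4.3·sin26.4°·cos26.4° = 19.8·4.3·0.4446·0.8957 = 33.908 kPa
FS = 34.027 / 33.908 = 1.003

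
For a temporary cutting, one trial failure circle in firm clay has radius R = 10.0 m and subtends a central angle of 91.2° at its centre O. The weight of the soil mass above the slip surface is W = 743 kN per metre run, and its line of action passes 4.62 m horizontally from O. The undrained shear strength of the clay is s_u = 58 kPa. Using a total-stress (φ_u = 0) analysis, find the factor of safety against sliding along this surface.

Taking moments about the centre O, the resisting moment is provided by the undrained shear strength acting along the arc:
Arc length L_a = R·θ = 10.0·(91.2°·π/180) = 10.0·1.5917 = 15.92 m
M_R = s_u·L_a·R = 58·15.92·10.0 = 9232.1 kN·m/m
M_D = W·d = 743·4.62 = 3432.7 kN·m/m
FS = M_R / M_D = 9232.1 / 3432.7 = 2.689

FS = 2.69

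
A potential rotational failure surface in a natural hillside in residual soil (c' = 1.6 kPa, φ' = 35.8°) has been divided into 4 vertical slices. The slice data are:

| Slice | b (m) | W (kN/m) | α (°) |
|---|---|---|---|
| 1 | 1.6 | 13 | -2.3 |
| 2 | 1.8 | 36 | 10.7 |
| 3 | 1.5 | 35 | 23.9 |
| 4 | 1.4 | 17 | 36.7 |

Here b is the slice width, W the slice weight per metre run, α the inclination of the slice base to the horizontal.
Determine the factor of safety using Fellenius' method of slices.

FS = 2.58

Ordinary method of slices: FS = Σ[c'·Δl_i + (W_i cosα_i)·tanφ'] / Σ W_i sinα_i, with Δl_i = b_i / cosα_i.
Slice 1: Δl = 1.6/cos(-2.3°) = 1.601 m; N'_1 = 13·cos(-2.3°) = 13.0; c'Δl = 2.56; W sinα = -0.5
Slice 2: Δl = 1.8/cos10.7° = 1.832 m; N'_2 = 36·cos10.7° = 35.4; c'Δl = 2.93; W sinα = 6.7
Slice 3: Δl = 1.5/cos23.9° = 1.641 m; N'_3 = 35·cos23.9° = 32.0; c'Δl = 2.63; W sinα = 14.2
Slice 4: Δl = 1.4/cos36.7° = 1.746 m; N'_4 = 17·cos36.7° = 13.6; c'Δl = 2.79; W sinα = 10.2
Σc'Δl = 10.9 kN/m; ΣN' = 94.0 kN/m; ΣW sinα = 30.5 kN/m
Resisting = 10.9 + 94.0·tan35.8° = 10.9 + 67.8 = 78.7 kN/m
FS = 78.7 / 30.5 = 2.580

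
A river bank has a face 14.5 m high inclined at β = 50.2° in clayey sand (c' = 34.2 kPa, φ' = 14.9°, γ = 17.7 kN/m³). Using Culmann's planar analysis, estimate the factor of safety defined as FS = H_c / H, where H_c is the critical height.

FS = 2.15

H_c = (4c'/γ) · sinβ cosφ' / [1 − cos(β − φ')]
    = (4·34.2/17.7) · sin50.2°·cos14.9° / [1 − cos35.3°]
    = 7.729 · 0.7425 / 0.1839 = 31.21 m
FS = H_c / H = 31.21 / 14.5 = 2.152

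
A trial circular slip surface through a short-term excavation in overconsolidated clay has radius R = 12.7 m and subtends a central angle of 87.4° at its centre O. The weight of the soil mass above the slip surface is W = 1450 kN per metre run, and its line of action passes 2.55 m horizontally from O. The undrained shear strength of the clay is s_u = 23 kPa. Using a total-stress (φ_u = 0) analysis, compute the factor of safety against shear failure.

Taking moments about the centre O, the resisting moment is provided by the undrained shear strength acting along the arc:
Arc length L_a = R·θ = 12.7·(87.4°·π/180) = 12.7·1.5254 = 19.37 m
M_R = s_u·L_a·R = 23·19.37·12.7 = 5658.8 kN·m/m
M_D = W·d = 1450·2.55 = 3697.5 kN·m/m
FS = M_R / M_D = 5658.8 / 3697.5 = 1.530

FS = 1.53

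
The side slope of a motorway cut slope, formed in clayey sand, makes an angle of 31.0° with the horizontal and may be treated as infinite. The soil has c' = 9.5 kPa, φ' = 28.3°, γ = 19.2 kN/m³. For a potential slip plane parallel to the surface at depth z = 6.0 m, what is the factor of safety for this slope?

FS = 1.08

For an infinite slope with a slip plane parallel to the surface (no pore pressure): FS = [c' + γz cos²β tanφ'] / [γz sinβ cosβ].
γz = 19.2·6.0 = 115.20 kN/m²
Numerator = 9.5 + 115.20·cos²31.0°·tan28.3° = 9.5 + 115.20·0.7347·0.5384 = 55.075 kPa
Denominator = 115.20·sin31.0°·cos31.0° = 115.20·0.5150·0.8572 = 50.858 kPa
FS = 55.075 / 50.858 = 1.083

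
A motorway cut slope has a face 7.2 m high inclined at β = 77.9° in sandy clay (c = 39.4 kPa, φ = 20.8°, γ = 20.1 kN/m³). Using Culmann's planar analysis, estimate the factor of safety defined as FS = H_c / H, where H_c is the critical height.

H_c = (4c/γ) · sinβ cosφ / [1 − cos(β − φ)]
    = (4·39.4/20.1) · sin77.9°·cos20.8° / [1 − cos57.1°]
    = 7.841 · 0.9141 / 0.4568 = 15.69 m
FS = H_c / H = 15.69 / 7.2 = 2.179

FS = 2.18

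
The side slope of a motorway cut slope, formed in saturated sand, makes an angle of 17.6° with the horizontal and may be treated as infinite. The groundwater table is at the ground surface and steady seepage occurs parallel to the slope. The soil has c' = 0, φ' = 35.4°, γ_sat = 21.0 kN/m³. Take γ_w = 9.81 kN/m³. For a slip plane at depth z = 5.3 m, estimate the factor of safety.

FS = 1.19

With seepage parallel to the slope and the water table at the surface, the effective normal stress on the slip plane uses the buoyant unit weight γ' = γ_sat − γ_w while the driving shear stress uses γ_sat:
FS = [c' + γ' z cos²β tanφ'] / [γ_sat z sinβ cosβ]
(For c' = 0 this reduces to FS = (γ'/γ_sat)·tanφ'/tanβ.)
γ' = 21.0 − 9.81 = 11.19 kN/m³
Numerator = 0.0 + 11.19·5.3·cos²17.6°·tan35.4° = 0.0 + 11.19·5.3·0.9086·0.7107 = 38.294 kPa
Denominator = 21.0·5.3·sin17.6°·cos17.6° = 21.0·5.3·0.3024·0.9532 = 32.078 kPa
FS = 38.294 / 32.078 = 1.194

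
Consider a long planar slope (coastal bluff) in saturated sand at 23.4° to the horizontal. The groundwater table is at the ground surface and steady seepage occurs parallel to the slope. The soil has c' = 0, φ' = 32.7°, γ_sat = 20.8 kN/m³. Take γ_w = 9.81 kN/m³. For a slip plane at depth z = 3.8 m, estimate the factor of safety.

With seepage parallel to the slope and the water table at the surface, the effective normal stress on the slip plane uses the buoyant unit weight γ' = γ_sat − γ_w while the driving shear stress uses γ_sat:
FS = [c' + γ' z cos²β tanφ'] / [γ_sat z sinβ cosβ]
(For c' = 0 this reduces to FS = (γ'/γ_sat)·tanφ'/tanβ.)
γ' = 20.8 − 9.81 = 10.99 kN/m³
Numerator = 0.0 + 10.99·3.8·cos²23.4°·tan32.7° = 0.0 + 10.99·3.8·0.8423·0.6420 = 22.582 kPa
Denominator = 20.8·3.8·sin23.4°·cos23.4° = 20.8·3.8·0.3971·0.9178 = 28.809 kPa
FS = 22.582 / 28.809 = 0.784

FS = 0.78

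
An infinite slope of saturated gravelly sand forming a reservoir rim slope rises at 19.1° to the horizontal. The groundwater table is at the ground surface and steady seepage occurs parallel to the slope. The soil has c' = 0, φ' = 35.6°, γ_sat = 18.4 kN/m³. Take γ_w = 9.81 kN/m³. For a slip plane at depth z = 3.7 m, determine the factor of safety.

With seepage parallel to the slope and the water table at the surface, the effective normal stress on the slip plane uses the buoyant unit weight γ' = γ_sat − γ_w while the driving shear stress uses γ_sat:
FS = [c' + γ' z cos²β tanφ'] / [γ_sat z sinβ cosβ]
(For c' = 0 this reduces to FS = (γ'/γ_sat)·tanφ'/tanβ.)
γ' = 18.4 − 9.81 = 8.59 kN/m³
Numerator = 0.0 + 8.59·3.7·cos²19.1°·tan35.6° = 0.0 + 8.59·3.7·0.8929·0.7159 = 20.318 kPa
Denominator = 18.4·3.7·sin19.1°·cos19.1° = 18.4·3.7·0.3272·0.9449 = 21.051 kPa
FS = 20.318 / 21.051 = 0.965

FS = 0.97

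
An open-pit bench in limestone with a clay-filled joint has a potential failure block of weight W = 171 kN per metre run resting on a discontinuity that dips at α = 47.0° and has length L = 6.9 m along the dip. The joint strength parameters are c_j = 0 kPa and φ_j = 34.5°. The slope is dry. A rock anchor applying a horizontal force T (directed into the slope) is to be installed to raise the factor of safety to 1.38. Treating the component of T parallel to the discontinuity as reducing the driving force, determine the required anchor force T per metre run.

T = 64 kN/m

Resolving forces along and normal to the sliding plane, with the horizontal anchor force T adding T·sinα to the effective normal force and T·cosα acting up the plane against the driving force:
FS = [c_jL + (W cosα + T sinα) tanφ_j] / [W sinα − T cosα]
Without the anchor: N' = 116.6 kN/m, driving T_d = 125.1 kN/m, resisting R = 0·6.9 + 116.6·tan34.5° = 80.2 kN/m, FS = 0.64.
Setting FS = 1.38 and solving for T:
1.38·(125.1 − T cos47.0°) = 80.2 + T sin47.0°·tan34.5°
T·(sin47.0°·tan34.5° + 1.38·cos47.0°) = 1.38·125.1 − 80.2
T·(0.7314·0.6873 + 1.38·0.6820) = 172.6 − 80.2 = 92.4
T·1.4438 = 92.4
T = 64.0 kN/m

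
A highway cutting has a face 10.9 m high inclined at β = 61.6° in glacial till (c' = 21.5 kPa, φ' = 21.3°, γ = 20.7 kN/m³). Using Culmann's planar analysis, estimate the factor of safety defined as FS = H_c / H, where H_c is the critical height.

FS = 1.32

H_c = (4c'/γ) · sinβ cosφ' / [1 − cos(β − φ')]
    = (4·21.5/20.7) · sin61.6°·cos21.3° / [1 − cos40.3°]
    = 4.155 · 0.8196 / 0.2373 = 14.35 m
FS = H_c / H = 14.35 / 10.9 = 1.316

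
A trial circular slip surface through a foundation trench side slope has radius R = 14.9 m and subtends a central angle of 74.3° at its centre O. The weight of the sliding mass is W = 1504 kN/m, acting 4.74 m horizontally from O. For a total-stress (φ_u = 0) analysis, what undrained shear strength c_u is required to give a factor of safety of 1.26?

c_u = 31.2 kPa

FS = c_u·L_a·R / (W·d), so c_u = FS·W·d / (L_a·R).
Arc length L_a = R·θ = 14.9·(74.3°·π/180) = 14.9·1.2968 = 19.32 m
c_u = 1.26·1504·4.74 / (19.32·14.9) = 8982.5 / 287.90 = 31.20 kPa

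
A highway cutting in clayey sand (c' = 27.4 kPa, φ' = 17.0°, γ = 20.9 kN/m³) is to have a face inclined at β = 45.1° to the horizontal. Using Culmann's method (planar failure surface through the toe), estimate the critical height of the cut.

Culmann's analysis gives the critical failure plane at α_cr = (β + φ')/2 = (45.1 + 17.0)/2 = 31.1°, and the critical height
H_c = (4c'/γ) · sinβ cosφ' / [1 − cos(β − φ')]
    = (4·27.4/20.9) · sin45.1°·cos17.0° / [1 − cos(28.1°)]
    = 5.244 · 0.7083·0.9563 / [1 − 0.8821]
    = 5.244 · 0.6774 / 0.1179
    = 30.14 m

H_c = 30.14 m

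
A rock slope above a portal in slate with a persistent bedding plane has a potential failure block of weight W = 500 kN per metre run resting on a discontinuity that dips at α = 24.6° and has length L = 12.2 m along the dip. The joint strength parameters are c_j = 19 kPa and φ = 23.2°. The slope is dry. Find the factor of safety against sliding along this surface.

Resolving the block weight along and normal to the plane and applying the Mohr–Coulomb strength on the joint:
N' = W cosα = 500·cos24.6° = 454.6 kN/m
Driving force T = W sinα = 500·sin24.6° = 208.1 kN/m
Resisting force R = c_j·L + N'·tanφ = 19·12.2 + 454.6·tan23.2° = 231.8 + 194.8 = 426.6 kN/m
FS = R / T = 426.6 / 208.1 = 2.050

FS = 2.05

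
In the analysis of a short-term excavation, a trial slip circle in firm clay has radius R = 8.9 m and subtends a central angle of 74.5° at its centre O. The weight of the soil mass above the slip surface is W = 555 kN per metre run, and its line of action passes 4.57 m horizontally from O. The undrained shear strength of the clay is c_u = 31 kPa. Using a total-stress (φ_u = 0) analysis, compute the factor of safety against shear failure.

FS = 1.26

Taking moments about the centre O, the resisting moment is provided by the undrained shear strength acting along the arc:
Arc length L_a = R·θ = 8.9·(74.5°·π/180) = 8.9·1.3003 = 11.57 m
M_R = c_u·L_a·R = 31·11.57·8.9 = 3192.8 kN·m/m
M_D = W·d = 555·4.57 = 2536.4 kN·m/m
FS = M_R / M_D = 3192.8 / 2536.4 = 1.259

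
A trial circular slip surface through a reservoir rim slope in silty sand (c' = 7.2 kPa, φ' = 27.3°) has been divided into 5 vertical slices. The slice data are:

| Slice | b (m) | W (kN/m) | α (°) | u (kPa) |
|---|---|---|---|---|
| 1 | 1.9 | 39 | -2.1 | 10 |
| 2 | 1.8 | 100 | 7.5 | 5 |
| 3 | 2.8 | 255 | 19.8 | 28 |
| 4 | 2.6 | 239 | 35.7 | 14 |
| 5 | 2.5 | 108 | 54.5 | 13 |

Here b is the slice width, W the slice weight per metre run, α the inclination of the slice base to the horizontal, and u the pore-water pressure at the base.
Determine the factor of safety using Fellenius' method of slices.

Ordinary method of slices: FS = Σ[c'·Δl_i + (W_i cosα_i − u_i·Δl_i)·tanφ'] / Σ W_i sinα_i, with Δl_i = b_i / cosα_i.
Slice 1: Δl = 1.9/cos(-2.1°) = 1.901 m; N'_1 = 39·cos(-2.1°) − 10·1.901 = 20.0; c'Δl = 13.69; W sinα = -1.4
Slice 2: Δl = 1.8/cos7.5° = 1.816 m; N'_2 = 100·cos7.5° − 5·1.816 = 90.1; c'Δl = 13.07; W sinα = 13.1
Slice 3: Δl = 2.8/cos19.8° = 2.976 m; N'_3 = 255·cos19.8° − 28·2.976 = 156.6; c'Δl = 21.43; W sinα = 86.4
Slice 4: Δl = 2.6/cos35.7° = 3.202 m; N'_4 = 239·cos35.7° − 14·3.202 = 149.3; c'Δl = 23.05; W sinα = 139.5
Slice 5: Δl = 2.5/cos54.5° = 4.305 m; N'_5 = 108·cos54.5° − 13·4.305 = 6.7; c'Δl = 31.00; W sinα = 87.9
Σc'Δl = 102.2 kN/m; ΣN' = 422.6 kN/m; ΣW sinα = 325.4 kN/m
Resisting = 102.2 + 422.6·tan27.3° = 102.2 + 218.1 = 320.4 kN/m
FS = 320.4 / 325.4 = 0.985

FS = 0.98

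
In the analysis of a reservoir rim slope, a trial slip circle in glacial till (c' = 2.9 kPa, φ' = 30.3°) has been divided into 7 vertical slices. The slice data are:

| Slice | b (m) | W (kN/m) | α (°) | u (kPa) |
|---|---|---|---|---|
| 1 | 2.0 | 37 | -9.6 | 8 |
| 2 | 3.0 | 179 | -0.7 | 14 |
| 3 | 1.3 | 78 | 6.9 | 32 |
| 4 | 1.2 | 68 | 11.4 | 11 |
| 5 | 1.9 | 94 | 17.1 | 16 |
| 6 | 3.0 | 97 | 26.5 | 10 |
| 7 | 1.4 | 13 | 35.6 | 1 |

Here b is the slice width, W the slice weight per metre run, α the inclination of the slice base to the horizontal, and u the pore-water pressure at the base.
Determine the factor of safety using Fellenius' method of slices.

FS = 2.76

Ordinary method of slices: FS = Σ[c'·Δl_i + (W_i cosα_i − u_i·Δl_i)·tanφ'] / Σ W_i sinα_i, with Δl_i = b_i / cosα_i.
Slice 1: Δl = 2.0/cos(-9.6°) = 2.028 m; N'_1 = 37·cos(-9.6°) − 8·2.028 = 20.3; c'Δl = 5.88; W sinα = -6.2
Slice 2: Δl = 3.0/cos(-0.7°) = 3.000 m; N'_2 = 179·cos(-0.7°) − 14·3.000 = 137.0; c'Δl = 8.70; W sinα = -2.2
Slice 3: Δl = 1.3/cos6.9° = 1.309 m; N'_3 = 78·cos6.9° − 32·1.309 = 35.5; c'Δl = 3.80; W sinα = 9.4
Slice 4: Δl = 1.2/cos11.4° = 1.224 m; N'_4 = 68·cos11.4° − 11·1.224 = 53.2; c'Δl = 3.55; W sinα = 13.4
Slice 5: Δl = 1.9/cos17.1° = 1.988 m; N'_5 = 94·cos17.1° − 16·1.988 = 58.0; c'Δl = 5.76; W sinα = 27.6
Slice 6: Δl = 3.0/cos26.5° = 3.352 m; N'_6 = 97·cos26.5° − 10·3.352 = 53.3; c'Δl = 9.72; W sinα = 43.3
Slice 7: Δl = 1.4/cos35.6° = 1.722 m; N'_7 = 13·cos35.6° − 1·1.722 = 8.8; c'Δl = 4.99; W sinα = 7.6
Σc'Δl = 42.4 kN/m; ΣN' = 366.1 kN/m; ΣW sinα = 92.9 kN/m
Resisting = 42.4 + 366.1·tan30.3° = 42.4 + 214.0 = 256.4 kN/m
FS = 256.4 / 92.9 = 2.758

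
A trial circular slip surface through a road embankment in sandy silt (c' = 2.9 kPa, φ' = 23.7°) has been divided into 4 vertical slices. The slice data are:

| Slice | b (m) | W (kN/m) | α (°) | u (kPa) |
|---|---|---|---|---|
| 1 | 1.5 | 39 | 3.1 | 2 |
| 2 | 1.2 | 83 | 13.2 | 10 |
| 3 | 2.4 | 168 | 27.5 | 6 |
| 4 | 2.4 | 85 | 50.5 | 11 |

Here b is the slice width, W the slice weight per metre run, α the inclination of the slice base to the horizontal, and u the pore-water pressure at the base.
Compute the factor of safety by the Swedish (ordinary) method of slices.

FS = 0.83

Ordinary method of slices: FS = Σ[c'·Δl_i + (W_i cosα_i − u_i·Δl_i)·tanφ'] / Σ W_i sinα_i, with Δl_i = b_i / cosα_i.
Slice 1: Δl = 1.5/cos3.1° = 1.502 m; N'_1 = 39·cos3.1° − 2·1.502 = 35.9; c'Δl = 4.36; W sinα = 2.1
Slice 2: Δl = 1.2/cos13.2° = 1.233 m; N'_2 = 83·cos13.2° − 10·1.233 = 68.5; c'Δl = 3.57; W sinα = 19.0
Slice 3: Δl = 2.4/cos27.5° = 2.706 m; N'_3 = 168·cos27.5° − 6·2.706 = 132.8; c'Δl = 7.85; W sinα = 77.6
Slice 4: Δl = 2.4/cos50.5° = 3.773 m; N'_4 = 85·cos50.5° − 11·3.773 = 12.6; c'Δl = 10.94; W sinα = 65.6
Σc'Δl = 26.7 kN/m; ΣN' = 249.8 kN/m; ΣW sinα = 164.2 kN/m
Resisting = 26.7 + 249.8·tan23.7° = 26.7 + 109.6 = 136.4 kN/m
FS = 136.4 / 164.2 = 0.830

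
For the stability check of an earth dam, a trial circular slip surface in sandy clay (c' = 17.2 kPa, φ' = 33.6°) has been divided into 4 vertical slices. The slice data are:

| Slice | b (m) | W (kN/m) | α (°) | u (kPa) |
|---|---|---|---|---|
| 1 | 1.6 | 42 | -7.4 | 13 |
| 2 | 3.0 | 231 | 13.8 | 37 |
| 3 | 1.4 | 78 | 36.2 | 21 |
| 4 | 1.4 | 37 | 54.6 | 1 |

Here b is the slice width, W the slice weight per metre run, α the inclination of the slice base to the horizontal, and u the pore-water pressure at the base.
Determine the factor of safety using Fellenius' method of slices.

FS = 2.14

Ordinary method of slices: FS = Σ[c'·Δl_i + (W_i cosα_i − u_i·Δl_i)·tanφ'] / Σ W_i sinα_i, with Δl_i = b_i / cosα_i.
Slice 1: Δl = 1.6/cos(-7.4°) = 1.613 m; N'_1 = 42·cos(-7.4°) − 13·1.613 = 20.7; c'Δl = 27.75; W sinα = -5.4
Slice 2: Δl = 3.0/cos13.8° = 3.089 m; N'_2 = 231·cos13.8° − 37·3.089 = 110.0; c'Δl = 53.13; W sinα = 55.1
Slice 3: Δl = 1.4/cos36.2° = 1.735 m; N'_3 = 78·cos36.2° − 21·1.735 = 26.5; c'Δl = 29.84; W sinα = 46.1
Slice 4: Δl = 1.4/cos54.6° = 2.417 m; N'_4 = 37·cos54.6° − 1·2.417 = 19.0; c'Δl = 41.57; W sinα = 30.2
Σc'Δl = 152.3 kN/m; ΣN' = 176.2 kN/m; ΣW sinα = 125.9 kN/m
Resisting = 152.3 + 176.2·tan33.6° = 152.3 + 117.1 = 269.4 kN/m
FS = 269.4 / 125.9 = 2.139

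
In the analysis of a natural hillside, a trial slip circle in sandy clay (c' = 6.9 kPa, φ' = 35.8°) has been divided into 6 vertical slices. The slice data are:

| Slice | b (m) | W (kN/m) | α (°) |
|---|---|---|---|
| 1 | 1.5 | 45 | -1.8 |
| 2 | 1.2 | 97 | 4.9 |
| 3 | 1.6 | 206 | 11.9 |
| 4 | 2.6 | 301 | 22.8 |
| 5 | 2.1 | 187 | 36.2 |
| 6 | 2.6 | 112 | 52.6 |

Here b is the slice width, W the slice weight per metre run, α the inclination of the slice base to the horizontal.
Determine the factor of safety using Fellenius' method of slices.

FS = 1.92

Ordinary method of slices: FS = Σ[c'·Δl_i + (W_i cosα_i)·tanφ'] / Σ W_i sinα_i, with Δl_i = b_i / cosα_i.
Slice 1: Δl = 1.5/cos(-1.8°) = 1.501 m; N'_1 = 45·cos(-1.8°) = 45.0; c'Δl = 10.36; W sinα = -1.4
Slice 2: Δl = 1.2/cos4.9° = 1.204 m; N'_2 = 97·cos4.9° = 96.6; c'Δl = 8.31; W sinα = 8.3
Slice 3: Δl = 1.6/cos11.9° = 1.635 m; N'_3 = 206·cos11.9° = 201.6; c'Δl = 11.28; W sinα = 42.5
Slice 4: Δl = 2.6/cos22.8° = 2.820 m; N'_4 = 301·cos22.8° = 277.5; c'Δl = 19.46; W sinα = 116.6
Slice 5: Δl = 2.1/cos36.2° = 2.602 m; N'_5 = 187·cos36.2° = 150.9; c'Δl = 17.96; W sinα = 110.4
Slice 6: Δl = 2.6/cos52.6° = 4.281 m; N'_6 = 112·cos52.6° = 68.0; c'Δl = 29.54; W sinα = 89.0
Σc'Δl = 96.9 kN/m; ΣN' = 839.6 kN/m; ΣW sinα = 365.4 kN/m
Resisting = 96.9 + 839.6·tan35.8° = 96.9 + 605.5 = 702.4 kN/m
FS = 702.4 / 365.4 = 1.922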